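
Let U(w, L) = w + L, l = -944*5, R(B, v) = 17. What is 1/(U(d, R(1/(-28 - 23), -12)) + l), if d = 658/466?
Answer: -233/1095470 ≈ -0.00021269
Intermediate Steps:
l = -4720
d = 329/233 (d = 658*(1/466) = 329/233 ≈ 1.4120)
U(w, L) = L + w
1/(U(d, R(1/(-28 - 23), -12)) + l) = 1/((17 + 329/233) - 4720) = 1/(4290/233 - 4720) = 1/(-1095470/233) = -233/1095470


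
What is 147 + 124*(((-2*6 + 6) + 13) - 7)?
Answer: 147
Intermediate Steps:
147 + 124*(((-2*6 + 6) + 13) - 7) = 147 + 124*(((-12 + 6) + 13) - 7) = 147 + 124*((-6 + 13) - 7) = 147 + 124*(7 - 7) = 147 + 124*0 = 147 + 0 = 147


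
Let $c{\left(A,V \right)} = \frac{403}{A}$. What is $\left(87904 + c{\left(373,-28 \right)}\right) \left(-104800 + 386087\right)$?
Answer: $\frac{9223005521765}{373} \approx 2.4727 \cdot 10^{10}$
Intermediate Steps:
$\left(87904 + c{\left(373,-28 \right)}\right) \left(-104800 + 386087\right) = \left(87904 + \frac{403}{373}\right) \left(-104800 + 386087\right) = \left(87904 + 403 \cdot \frac{1}{373}\right) 281287 = \left(87904 + \frac{403}{373}\right) 281287 = \frac{32788595}{373} \cdot 281287 = \frac{9223005521765}{373}$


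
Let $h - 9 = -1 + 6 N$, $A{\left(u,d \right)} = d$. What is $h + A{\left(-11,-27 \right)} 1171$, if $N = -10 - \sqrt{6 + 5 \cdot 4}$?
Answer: $-31669 - 6 \sqrt{26} \approx -31700.0$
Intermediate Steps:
$N = -10 - \sqrt{26}$ ($N = -10 - \sqrt{6 + 20} = -10 - \sqrt{26} \approx -15.099$)
$h = -52 - 6 \sqrt{26}$ ($h = 9 + \left(-1 + 6 \left(-10 - \sqrt{26}\right)\right) = 9 - \left(61 + 6 \sqrt{26}\right) = -52 - 6 \sqrt{26} \approx -82.594$)
$h + A{\left(-11,-27 \right)} 1171 = \left(-52 - 6 \sqrt{26}\right) - 31617 = -31669 - 6 \sqrt{26}$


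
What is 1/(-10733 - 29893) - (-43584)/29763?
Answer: 196734869/134350182 ≈ 1.4643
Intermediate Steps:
1/(-10733 - 29893) - (-43584)/29763 = 1/(-40626) - (-43584)/29763 = -1/40626 - 1*(-14528/9921) = -1/40626 + 14528/9921 = 196734869/134350182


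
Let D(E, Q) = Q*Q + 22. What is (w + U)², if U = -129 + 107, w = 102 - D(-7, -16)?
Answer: 39204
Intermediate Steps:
D(E, Q) = 22 + Q² (D(E, Q) = Q² + 22 = 22 + Q²)
w = -176 (w = 102 - (22 + (-16)²) = 102 - (22 + 256) = 102 - 1*278 = 102 - 278 = -176)
U = -22
(w + U)² = (-176 - 22)² = (-198)² = 39204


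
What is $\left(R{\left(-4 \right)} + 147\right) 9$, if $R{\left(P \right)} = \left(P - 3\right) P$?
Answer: $1575$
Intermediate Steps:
$R{\left(P \right)} = P \left(-3 + P\right)$ ($R{\left(P \right)} = \left(-3 + P\right) P = P \left(-3 + P\right)$)
$\left(R{\left(-4 \right)} + 147\right) 9 = \left(- 4 \left(-3 - 4\right) + 147\right) 9 = \left(\left(-4\right) \left(-7\right) + 147\right) 9 = \left(28 + 147\right) 9 = 175 \cdot 9 = 1575$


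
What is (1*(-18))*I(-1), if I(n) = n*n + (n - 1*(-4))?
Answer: -72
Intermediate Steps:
I(n) = 4 + n + n**2 (I(n) = n**2 + (n + 4) = n**2 + (4 + n) = 4 + n + n**2)
(1*(-18))*I(-1) = (1*(-18))*(4 - 1 + (-1)**2) = -18*(4 - 1 + 1) = -18*4 = -72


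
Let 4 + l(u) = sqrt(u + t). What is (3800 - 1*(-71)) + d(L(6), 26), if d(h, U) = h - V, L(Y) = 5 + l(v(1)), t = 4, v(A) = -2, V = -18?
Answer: 3890 + sqrt(2) ≈ 3891.4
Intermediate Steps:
l(u) = -4 + sqrt(4 + u) (l(u) = -4 + sqrt(u + 4) = -4 + sqrt(4 + u))
L(Y) = 1 + sqrt(2) (L(Y) = 5 + (-4 + sqrt(4 - 2)) = 5 + (-4 + sqrt(2)) = 1 + sqrt(2))
d(h, U) = 18 + h (d(h, U) = h - 1*(-18) = h + 18 = 18 + h)
(3800 - 1*(-71)) + d(L(6), 26) = (3800 - 1*(-71)) + (18 + (1 + sqrt(2))) = (3800 + 71) + (19 + sqrt(2)) = 3871 + (19 + sqrt(2)) = 3890 + sqrt(2)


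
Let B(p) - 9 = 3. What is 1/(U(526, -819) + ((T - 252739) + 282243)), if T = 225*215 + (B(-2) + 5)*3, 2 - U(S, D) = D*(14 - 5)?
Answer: 1/85303 ≈ 1.1723e-5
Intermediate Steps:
U(S, D) = 2 - 9*D (U(S, D) = 2 - D*(14 - 5) = 2 - D*9 = 2 - 9*D)
B(p) = 12 (B(p) = 9 + 3 = 12)
T = 48426 (T = 225*215 + (12 + 5)*3 = 48375 + 17*3 = 48375 + 51 = 48426)
1/(U(526, -819) + ((T - 252739) + 282243)) = 1/((2 - 9*(-819)) + ((48426 - 252739) + 282243)) = 1/((2 + 7371) + (-204313 + 282243)) = 1/(7373 + 77930) = 1/85303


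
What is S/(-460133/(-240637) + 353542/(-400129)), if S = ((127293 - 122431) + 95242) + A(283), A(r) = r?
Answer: 9665846838220951/99037270903 ≈ 97598.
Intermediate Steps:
S = 100387 (S = ((127293 - 122431) + 95242) + 283 = (4862 + 95242) + 283 = 100104 + 283 = 100387)
S/(-460133/(-240637) + 353542/(-400129)) = 100387/(-460133/(-240637) + 353542/(-400129)) = 100387/(-460133*(-1/240637) + 353542*(-1/400129)) = 100387/(460133/240637 - 353542/400129) = 100387/(99037270903/96285842173) = 100387*(96285842173/99037270903) = 9665846838220951/99037270903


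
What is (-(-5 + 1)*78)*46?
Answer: 14352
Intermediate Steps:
(-(-5 + 1)*78)*46 = (-1*(-4)*78)*46 = (4*78)*46 = 312*46 = 14352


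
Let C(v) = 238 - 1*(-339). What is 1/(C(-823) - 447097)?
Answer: -1/446520 ≈ -2.2395e-6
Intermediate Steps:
C(v) = 577 (C(v) = 238 + 339 = 577)
1/(C(-823) - 447097) = 1/(577 - 447097) = 1/(-446520) = -1/446520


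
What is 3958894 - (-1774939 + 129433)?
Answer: 5604400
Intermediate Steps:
3958894 - (-1774939 + 129433) = 3958894 - 1*(-1645506) = 3958894 + 1645506 = 5604400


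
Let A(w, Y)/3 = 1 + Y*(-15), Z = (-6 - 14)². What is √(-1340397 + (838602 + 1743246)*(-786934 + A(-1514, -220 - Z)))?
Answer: 3*I*√217744889965 ≈ 1.3999e+6*I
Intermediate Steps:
Z = 400 (Z = (-20)² = 400)
A(w, Y) = 3 - 45*Y (A(w, Y) = 3*(1 + Y*(-15)) = 3*(1 - 15*Y) = 3 - 45*Y)
√(-1340397 + (838602 + 1743246)*(-786934 + A(-1514, -220 - Z))) = √(-1340397 + (838602 + 1743246)*(-786934 + (3 - 45*(-220 - 1*400)))) = √(-1340397 + 2581848*(-786934 + (3 - 45*(-220 - 400)))) = √(-1340397 + 2581848*(-786934 + (3 - 45*(-620)))) = √(-1340397 + 2581848*(-786934 + (3 + 27900))) = √(-1340397 + 2581848*(-786934 + 27903)) = √(-1340397 + 2581848*(-759031)) = √(-1340397 - 1959702669288) = √(-1959704009685) = 3*I*√217744889965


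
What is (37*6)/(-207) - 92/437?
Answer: -1682/1311 ≈ -1.2830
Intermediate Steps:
(37*6)/(-207) - 92/437 = 222*(-1/207) - 92*1/437 = -74/69 - 4/19 = -1682/1311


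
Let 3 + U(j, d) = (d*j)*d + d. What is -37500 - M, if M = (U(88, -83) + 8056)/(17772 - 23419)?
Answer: -211148298/5647 ≈ -37391.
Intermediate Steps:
U(j, d) = -3 + d + j*d² (U(j, d) = -3 + ((d*j)*d + d) = -3 + (j*d² + d) = -3 + (d + j*d²) = -3 + d + j*d²)
M = -614202/5647 (M = ((-3 - 83 + 88*(-83)²) + 8056)/(17772 - 23419) = ((-3 - 83 + 88*6889) + 8056)/(-5647) = ((-3 - 83 + 606232) + 8056)*(-1/5647) = (606146 + 8056)*(-1/5647) = 614202*(-1/5647) = -614202/5647 ≈ -108.77)
-37500 - M = -37500 - 1*(-614202/5647) = -37500 + 614202/5647 = -211148298/5647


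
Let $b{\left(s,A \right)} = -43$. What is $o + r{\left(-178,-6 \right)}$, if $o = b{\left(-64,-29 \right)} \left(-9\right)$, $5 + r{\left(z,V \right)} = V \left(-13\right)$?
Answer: $460$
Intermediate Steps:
$r{\left(z,V \right)} = -5 - 13 V$ ($r{\left(z,V \right)} = -5 + V \left(-13\right) = -5 - 13 V$)
$o = 387$ ($o = \left(-43\right) \left(-9\right) = 387$)
$o + r{\left(-178,-6 \right)} = 387 - -73 = 387 + \left(-5 + 78\right) = 387 + 73 = 460$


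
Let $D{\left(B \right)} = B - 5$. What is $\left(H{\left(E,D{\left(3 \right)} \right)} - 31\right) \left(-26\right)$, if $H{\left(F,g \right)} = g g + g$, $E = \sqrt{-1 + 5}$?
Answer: $754$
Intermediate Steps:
$E = 2$ ($E = \sqrt{4} = 2$)
$D{\left(B \right)} = -5 + B$
$H{\left(F,g \right)} = g + g^{2}$ ($H{\left(F,g \right)} = g^{2} + g = g + g^{2}$)
$\left(H{\left(E,D{\left(3 \right)} \right)} - 31\right) \left(-26\right) = \left(\left(-5 + 3\right) \left(1 + \left(-5 + 3\right)\right) - 31\right) \left(-26\right) = \left(- 2 \left(1 - 2\right) - 31\right) \left(-26\right) = \left(\left(-2\right) \left(-1\right) - 31\right) \left(-26\right) = \left(2 - 31\right) \left(-26\right) = \left(-29\right) \left(-26\right) = 754$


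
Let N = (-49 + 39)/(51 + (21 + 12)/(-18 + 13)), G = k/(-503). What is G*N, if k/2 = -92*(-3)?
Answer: 4600/18611 ≈ 0.24717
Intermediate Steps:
k = 552 (k = 2*(-92*(-3)) = 2*276 = 552)
G = -552/503 (G = 552/(-503) = 552*(-1/503) = -552/503 ≈ -1.0974)
N = -25/111 (N = -10/(51 + 33/(-5)) = -10/(51 + 33*(-1/5)) = -10/(51 - 33/5) = -10/222/5 = -10*5/222 = -25/111 ≈ -0.22523)
G*N = -552/503*(-25/111) = 4600/18611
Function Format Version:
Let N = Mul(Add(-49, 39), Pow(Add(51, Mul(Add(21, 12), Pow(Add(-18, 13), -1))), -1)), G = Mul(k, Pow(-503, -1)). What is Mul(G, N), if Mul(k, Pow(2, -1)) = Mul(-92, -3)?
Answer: Rational(4600, 18611) ≈ 0.24717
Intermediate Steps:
k = 552 (k = Mul(2, Mul(-92, -3)) = Mul(2, 276) = 552)
G = Rational(-552, 503) (G = Mul(552, Pow(-503, -1)) = Mul(552, Rational(-1, 503)) = Rational(-552, 503) ≈ -1.0974)
N = Rational(-25, 111) (N = Mul(-10, Pow(Add(51, Mul(33, Pow(-5, -1))), -1)) = Mul(-10, Pow(Add(51, Mul(33, Rational(-1, 5))), -1)) = Mul(-10, Pow(Add(51, Rational(-33, 5)), -1)) = Mul(-10, Pow(Rational(222, 5), -1)) = Mul(-10, Rational(5, 222)) = Rational(-25, 111) ≈ -0.22523)
Mul(G, N) = Mul(Rational(-552, 503), Rational(-25, 111)) = Rational(4600, 18611)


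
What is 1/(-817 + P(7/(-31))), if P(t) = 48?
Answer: -1/769 ≈ -0.0013004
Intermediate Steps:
1/(-817 + P(7/(-31))) = 1/(-817 + 48) = 1/(-769) = -1/769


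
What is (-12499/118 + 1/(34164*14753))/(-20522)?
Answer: 3149882314195/610268214470616 ≈ 0.0051615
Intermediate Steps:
(-12499/118 + 1/(34164*14753))/(-20522) = (-12499*1/118 + (1/34164)*(1/14753))*(-1/20522) = (-12499/118 + 1/504021492)*(-1/20522) = -3149882314195/29737268028*(-1/20522) = 3149882314195/610268214470616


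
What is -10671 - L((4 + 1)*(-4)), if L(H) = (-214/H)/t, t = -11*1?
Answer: -1173703/110 ≈ -10670.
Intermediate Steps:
t = -11
L(H) = 214/(11*H) (L(H) = -214/H/(-11) = -214/H*(-1/11) = 214/(11*H))
-10671 - L((4 + 1)*(-4)) = -10671 - 214/(11*((4 + 1)*(-4))) = -10671 - 214/(11*(5*(-4))) = -10671 - 214/(11*(-20)) = -10671 - 214*(-1)/(11*20) = -10671 - 1*(-107/110) = -10671 + 107/110 = -1173703/110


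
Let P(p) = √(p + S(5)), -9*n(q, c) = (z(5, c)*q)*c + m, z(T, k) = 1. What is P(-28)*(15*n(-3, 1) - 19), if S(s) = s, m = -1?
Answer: -37*I*√23/3 ≈ -59.149*I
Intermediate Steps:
n(q, c) = ⅑ - c*q/9 (n(q, c) = -((1*q)*c - 1)/9 = -(q*c - 1)/9 = -(c*q - 1)/9 = -(-1 + c*q)/9 = ⅑ - c*q/9)
P(p) = √(5 + p) (P(p) = √(p + 5) = √(5 + p))
P(-28)*(15*n(-3, 1) - 19) = √(5 - 28)*(15*(⅑ - ⅑*1*(-3)) - 19) = √(-23)*(15*(⅑ + ⅓) - 19) = (I*√23)*(15*(4/9) - 19) = (I*√23)*(20/3 - 19) = (I*√23)*(-37/3) = -37*I*√23/3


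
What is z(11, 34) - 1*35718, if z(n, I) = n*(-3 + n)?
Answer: -35630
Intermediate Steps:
z(11, 34) - 1*35718 = 11*(-3 + 11) - 1*35718 = 11*8 - 35718 = 88 - 35718 = -35630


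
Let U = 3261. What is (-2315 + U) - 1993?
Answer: -1047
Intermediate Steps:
(-2315 + U) - 1993 = (-2315 + 3261) - 1993 = 946 - 1993 = -1047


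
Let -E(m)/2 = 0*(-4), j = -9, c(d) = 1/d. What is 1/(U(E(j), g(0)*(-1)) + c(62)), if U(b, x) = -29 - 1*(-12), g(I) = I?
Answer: -62/1053 ≈ -0.058879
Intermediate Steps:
E(m) = 0 (E(m) = -0*(-4) = -2*0 = 0)
U(b, x) = -17 (U(b, x) = -29 + 12 = -17)
1/(U(E(j), g(0)*(-1)) + c(62)) = 1/(-17 + 1/62) = 1/(-1053/62) = -62/1053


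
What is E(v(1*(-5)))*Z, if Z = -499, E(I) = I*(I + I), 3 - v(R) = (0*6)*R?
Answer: -8982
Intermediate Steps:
v(R) = 3 (v(R) = 3 - 0*6*R = 3 - 0*R = 3 - 1*0 = 3 + 0 = 3)
E(I) = 2*I**2 (E(I) = I*(2*I) = 2*I**2)
E(v(1*(-5)))*Z = (2*3**2)*(-499) = (2*9)*(-499) = 18*(-499) = -8982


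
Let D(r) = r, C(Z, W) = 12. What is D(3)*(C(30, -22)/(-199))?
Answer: -36/199 ≈ -0.18090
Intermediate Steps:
D(3)*(C(30, -22)/(-199)) = 3*(12/(-199)) = 3*(12*(-1/199)) = 3*(-12/199) = -36/199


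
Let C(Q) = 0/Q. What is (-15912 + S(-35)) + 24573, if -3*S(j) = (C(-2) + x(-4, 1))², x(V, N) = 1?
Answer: 25982/3 ≈ 8660.7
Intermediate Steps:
C(Q) = 0
S(j) = -⅓ (S(j) = -(0 + 1)²/3 = -⅓*1² = -⅓*1 = -⅓)
(-15912 + S(-35)) + 24573 = (-15912 - ⅓) + 24573 = -47737/3 + 24573 = 25982/3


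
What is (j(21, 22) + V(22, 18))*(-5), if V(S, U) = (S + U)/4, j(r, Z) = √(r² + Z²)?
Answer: -50 - 25*√37 ≈ -202.07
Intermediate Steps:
j(r, Z) = √(Z² + r²)
V(S, U) = S/4 + U/4 (V(S, U) = (S + U)*(¼) = S/4 + U/4)
(j(21, 22) + V(22, 18))*(-5) = (√(22² + 21²) + ((¼)*22 + (¼)*18))*(-5) = (√(484 + 441) + (11/2 + 9/2))*(-5) = (√925 + 10)*(-5) = (5*√37 + 10)*(-5) = (10 + 5*√37)*(-5) = -50 - 25*√37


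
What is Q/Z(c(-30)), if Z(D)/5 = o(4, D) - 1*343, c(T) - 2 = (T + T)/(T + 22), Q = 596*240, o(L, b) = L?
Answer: -9536/113 ≈ -84.389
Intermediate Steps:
Q = 143040
c(T) = 2 + 2*T/(22 + T) (c(T) = 2 + (T + T)/(T + 22) = 2 + (2*T)/(22 + T) = 2 + 2*T/(22 + T))
Z(D) = -1695 (Z(D) = 5*(4 - 1*343) = 5*(4 - 343) = 5*(-339) = -1695)
Q/Z(c(-30)) = 143040/(-1695) = 143040*(-1/1695) = -9536/113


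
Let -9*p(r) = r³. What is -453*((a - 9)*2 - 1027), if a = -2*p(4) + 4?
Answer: 1370627/3 ≈ 4.5688e+5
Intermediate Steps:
p(r) = -r³/9
a = 164/9 (a = -(-2)*4³/9 + 4 = -(-2)*64/9 + 4 = -2*(-64/9) + 4 = 128/9 + 4 = 164/9 ≈ 18.222)
-453*((a - 9)*2 - 1027) = -453*((164/9 - 9)*2 - 1027) = -453*((83/9)*2 - 1027) = -453*(166/9 - 1027) = -453*(-9077/9) = 1370627/3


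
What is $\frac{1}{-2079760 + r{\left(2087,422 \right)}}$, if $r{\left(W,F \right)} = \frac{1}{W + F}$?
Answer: $- \frac{2509}{5218117839} \approx -4.8082 \cdot 10^{-7}$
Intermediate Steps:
$r{\left(W,F \right)} = \frac{1}{F + W}$
$\frac{1}{-2079760 + r{\left(2087,422 \right)}} = \frac{1}{-2079760 + \frac{1}{422 + 2087}} = \frac{1}{-2079760 + \frac{1}{2509}} = \frac{1}{- \frac{5218117839}{2509}} = - \frac{2509}{5218117839}$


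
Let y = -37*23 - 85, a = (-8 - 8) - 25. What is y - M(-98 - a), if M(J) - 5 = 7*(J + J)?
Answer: -143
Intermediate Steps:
a = -41 (a = -16 - 25 = -41)
M(J) = 5 + 14*J (M(J) = 5 + 7*(J + J) = 5 + 7*(2*J) = 5 + 14*J)
y = -936 (y = -851 - 85 = -936)
y - M(-98 - a) = -936 - (5 + 14*(-98 - 1*(-41))) = -936 - (5 + 14*(-98 + 41)) = -936 - (5 + 14*(-57)) = -936 - (5 - 798) = -936 - 1*(-793) = -936 + 793 = -143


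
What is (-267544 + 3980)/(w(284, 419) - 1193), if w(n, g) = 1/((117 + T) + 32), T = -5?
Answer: 37953216/171791 ≈ 220.93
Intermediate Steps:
w(n, g) = 1/144 (w(n, g) = 1/((117 - 5) + 32) = 1/(112 + 32) = 1/144)
(-267544 + 3980)/(w(284, 419) - 1193) = (-267544 + 3980)/(1/144 - 1193) = -263564/(-171791/144) = -263564*(-144/171791) = 37953216/171791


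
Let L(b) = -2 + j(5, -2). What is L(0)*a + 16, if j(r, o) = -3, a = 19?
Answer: -79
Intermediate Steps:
L(b) = -5 (L(b) = -2 - 3 = -5)
L(0)*a + 16 = -5*19 + 16 = -95 + 16 = -79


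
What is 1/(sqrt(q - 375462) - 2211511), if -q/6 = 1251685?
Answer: -2211511/4890788788693 - 2*I*sqrt(1971393)/4890788788693 ≈ -4.5218e-7 - 5.7417e-10*I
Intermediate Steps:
q = -7510110 (q = -6*1251685 = -7510110)
1/(sqrt(q - 375462) - 2211511) = 1/(sqrt(-7510110 - 375462) - 2211511) = 1/(sqrt(-7885572) - 2211511) = 1/(2*I*sqrt(1971393) - 2211511) = 1/(-2211511 + 2*I*sqrt(1971393))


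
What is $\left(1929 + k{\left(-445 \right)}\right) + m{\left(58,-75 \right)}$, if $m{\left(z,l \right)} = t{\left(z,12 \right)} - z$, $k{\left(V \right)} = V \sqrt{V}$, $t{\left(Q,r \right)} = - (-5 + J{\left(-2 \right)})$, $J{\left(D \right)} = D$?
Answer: $1878 - 445 i \sqrt{445} \approx 1878.0 - 9387.3 i$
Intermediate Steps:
$t{\left(Q,r \right)} = 7$ ($t{\left(Q,r \right)} = - (-5 - 2) = \left(-1\right) \left(-7\right) = 7$)
$k{\left(V \right)} = V^{\frac{3}{2}}$
$m{\left(z,l \right)} = 7 - z$
$\left(1929 + k{\left(-445 \right)}\right) + m{\left(58,-75 \right)} = \left(1929 + \left(-445\right)^{\frac{3}{2}}\right) + \left(7 - 58\right) = \left(1929 - 445 i \sqrt{445}\right) + \left(7 - 58\right) = \left(1929 - 445 i \sqrt{445}\right) - 51 = 1878 - 445 i \sqrt{445}$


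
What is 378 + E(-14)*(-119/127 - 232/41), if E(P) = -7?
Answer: 2208647/5207 ≈ 424.17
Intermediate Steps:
378 + E(-14)*(-119/127 - 232/41) = 378 - 7*(-119/127 - 232/41) = 378 - 7*(-34343/5207) = 378 + 240401/5207 = 2208647/5207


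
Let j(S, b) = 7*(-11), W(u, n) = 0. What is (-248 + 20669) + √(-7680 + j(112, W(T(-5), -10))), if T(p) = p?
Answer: 20421 + I*√7757 ≈ 20421.0 + 88.074*I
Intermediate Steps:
j(S, b) = -77
(-248 + 20669) + √(-7680 + j(112, W(T(-5), -10))) = (-248 + 20669) + √(-7680 - 77) = 20421 + √(-7757) = 20421 + I*√7757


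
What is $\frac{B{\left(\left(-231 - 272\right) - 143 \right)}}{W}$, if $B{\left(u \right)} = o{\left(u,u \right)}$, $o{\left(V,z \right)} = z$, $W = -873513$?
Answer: $\frac{646}{873513} \approx 0.00073954$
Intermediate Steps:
$B{\left(u \right)} = u$
$\frac{B{\left(\left(-231 - 272\right) - 143 \right)}}{W} = \frac{\left(-231 - 272\right) - 143}{-873513} = \left(\left(-231 - 272\right) - 143\right) \left(- \frac{1}{873513}\right) = \left(-503 - 143\right) \left(- \frac{1}{873513}\right) = \left(-646\right) \left(- \frac{1}{873513}\right) = \frac{646}{873513}$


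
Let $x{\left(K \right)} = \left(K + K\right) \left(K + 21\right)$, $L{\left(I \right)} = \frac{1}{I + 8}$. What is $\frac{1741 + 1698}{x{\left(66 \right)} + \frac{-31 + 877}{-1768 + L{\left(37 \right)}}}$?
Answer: $\frac{273603401}{913617486} \approx 0.29947$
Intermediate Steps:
$L{\left(I \right)} = \frac{1}{8 + I}$
$x{\left(K \right)} = 2 K \left(21 + K\right)$
$\frac{1741 + 1698}{x{\left(66 \right)} + \frac{-31 + 877}{-1768 + L{\left(37 \right)}}} = \frac{1741 + 1698}{2 \cdot 66 \left(21 + 66\right) + \frac{-31 + 877}{-1768 + \frac{1}{8 + 37}}} = \frac{3439}{2 \cdot 66 \cdot 87 + \frac{846}{-1768 + \frac{1}{45}}} = \frac{3439}{11484 + \frac{846}{-1768 + \frac{1}{45}}} = \frac{3439}{11484 + \frac{846}{- \frac{79559}{45}}} = \frac{3439}{11484 + 846 \left(- \frac{45}{79559}\right)} = \frac{3439}{11484 - \frac{38070}{79559}} = \frac{3439}{\frac{913617486}{79559}} = 3439 \cdot \frac{79559}{913617486} = \frac{273603401}{913617486}$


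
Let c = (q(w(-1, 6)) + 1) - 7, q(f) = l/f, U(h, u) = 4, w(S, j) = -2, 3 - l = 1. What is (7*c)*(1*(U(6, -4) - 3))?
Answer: -49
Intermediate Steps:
l = 2 (l = 3 - 1*1 = 3 - 1 = 2)
q(f) = 2/f
c = -7 (c = (2/(-2) + 1) - 7 = (2*(-½) + 1) - 7 = (-1 + 1) - 7 = 0 - 7 = -7)
(7*c)*(1*(U(6, -4) - 3)) = (7*(-7))*(1*(4 - 3)) = -49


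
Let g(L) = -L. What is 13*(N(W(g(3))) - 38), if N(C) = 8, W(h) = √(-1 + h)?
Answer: -390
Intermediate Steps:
13*(N(W(g(3))) - 38) = 13*(8 - 38) = 13*(-30) = -390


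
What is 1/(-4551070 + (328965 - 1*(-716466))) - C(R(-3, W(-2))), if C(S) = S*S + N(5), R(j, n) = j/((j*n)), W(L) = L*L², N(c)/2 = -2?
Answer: 893937881/224360896 ≈ 3.9844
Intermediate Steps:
N(c) = -4 (N(c) = 2*(-2) = -4)
W(L) = L³
R(j, n) = 1/n (R(j, n) = j*(1/(j*n)) = 1/n)
C(S) = -4 + S² (C(S) = S*S - 4 = S² - 4 = -4 + S²)
1/(-4551070 + (328965 - 1*(-716466))) - C(R(-3, W(-2))) = 1/(-4551070 + (328965 - 1*(-716466))) - (-4 + (1/((-2)³))²) = 1/(-4551070 + (328965 + 716466)) - (-4 + (1/(-8))²) = 1/(-4551070 + 1045431) - (-4 + (-⅛)²) = 1/(-3505639) - (-4 + 1/64) = -1/3505639 - 1*(-255/64) = -1/3505639 + 255/64 = 893937881/224360896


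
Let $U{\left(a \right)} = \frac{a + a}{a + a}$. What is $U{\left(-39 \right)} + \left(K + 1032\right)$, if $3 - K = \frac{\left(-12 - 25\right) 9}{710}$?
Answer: $\frac{735893}{710} \approx 1036.5$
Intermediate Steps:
$U{\left(a \right)} = 1$ ($U{\left(a \right)} = \frac{2 a}{2 a} = 2 a \frac{1}{2 a} = 1$)
$K = \frac{2463}{710}$ ($K = 3 - \frac{\left(-12 - 25\right) 9}{710} = 3 - \left(-37\right) 9 \cdot \frac{1}{710} = 3 - \left(-333\right) \frac{1}{710} = 3 - - \frac{333}{710} = 3 + \frac{333}{710} = \frac{2463}{710} \approx 3.469$)
$U{\left(-39 \right)} + \left(K + 1032\right) = 1 + \left(\frac{2463}{710} + 1032\right) = 1 + \frac{735183}{710} = \frac{735893}{710}$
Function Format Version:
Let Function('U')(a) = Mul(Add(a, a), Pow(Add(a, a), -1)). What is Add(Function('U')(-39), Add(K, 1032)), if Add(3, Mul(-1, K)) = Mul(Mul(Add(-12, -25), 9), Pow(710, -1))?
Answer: Rational(735893, 710) ≈ 1036.5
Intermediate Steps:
Function('U')(a) = 1 (Function('U')(a) = Mul(Mul(2, a), Pow(Mul(2, a), -1)) = Mul(Mul(2, a), Mul(Rational(1, 2), Pow(a, -1))) = 1)
K = Rational(2463, 710) (K = Add(3, Mul(-1, Mul(Mul(Add(-12, -25), 9), Pow(710, -1)))) = Add(3, Mul(-1, Mul(Mul(-37, 9), Rational(1, 710)))) = Add(3, Mul(-1, Mul(-333, Rational(1, 710)))) = Add(3, Mul(-1, Rational(-333, 710))) = Add(3, Rational(333, 710)) = Rational(2463, 710) ≈ 3.4690)
Add(Function('U')(-39), Add(K, 1032)) = Add(1, Add(Rational(2463, 710), 1032)) = Add(1, Rational(735183, 710)) = Rational(735893, 710)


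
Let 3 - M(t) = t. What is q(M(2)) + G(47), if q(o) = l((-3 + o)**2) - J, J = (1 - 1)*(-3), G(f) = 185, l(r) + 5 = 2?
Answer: 182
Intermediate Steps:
l(r) = -3 (l(r) = -5 + 2 = -3)
J = 0 (J = 0*(-3) = 0)
M(t) = 3 - t
q(o) = -3 (q(o) = -3 - 1*0 = -3 + 0 = -3)
q(M(2)) + G(47) = -3 + 185 = 182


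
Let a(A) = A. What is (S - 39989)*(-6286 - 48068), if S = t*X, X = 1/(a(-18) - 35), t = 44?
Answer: 115201183194/53 ≈ 2.1736e+9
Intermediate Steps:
X = -1/53 (X = 1/(-18 - 35) = 1/(-53) = -1/53 ≈ -0.018868)
S = -44/53 (S = 44*(-1/53) = -44/53 ≈ -0.83019)
(S - 39989)*(-6286 - 48068) = (-44/53 - 39989)*(-6286 - 48068) = -2119461/53*(-54354) = 115201183194/53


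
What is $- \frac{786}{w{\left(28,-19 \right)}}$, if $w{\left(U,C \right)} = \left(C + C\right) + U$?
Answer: $\frac{393}{5} \approx 78.6$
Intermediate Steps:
$w{\left(U,C \right)} = U + 2 C$ ($w{\left(U,C \right)} = 2 C + U = U + 2 C$)
$- \frac{786}{w{\left(28,-19 \right)}} = - \frac{786}{28 + 2 \left(-19\right)} = - \frac{786}{28 - 38} = - \frac{786}{-10} = \left(-786\right) \left(- \frac{1}{10}\right) = \frac{393}{5}$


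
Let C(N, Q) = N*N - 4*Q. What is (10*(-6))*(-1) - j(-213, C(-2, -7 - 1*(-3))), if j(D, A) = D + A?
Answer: 253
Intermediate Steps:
C(N, Q) = N**2 - 4*Q
j(D, A) = A + D
(10*(-6))*(-1) - j(-213, C(-2, -7 - 1*(-3))) = (10*(-6))*(-1) - (((-2)**2 - 4*(-7 - 1*(-3))) - 213) = -60*(-1) - ((4 - 4*(-7 + 3)) - 213) = 60 - ((4 - 4*(-4)) - 213) = 60 - ((4 + 16) - 213) = 60 - (20 - 213) = 60 - 1*(-193) = 60 + 193 = 253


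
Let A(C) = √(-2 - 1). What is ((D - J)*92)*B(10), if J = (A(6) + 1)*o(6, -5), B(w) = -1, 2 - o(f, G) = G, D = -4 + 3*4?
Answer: -92 + 644*I*√3 ≈ -92.0 + 1115.4*I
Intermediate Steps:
A(C) = I*√3 (A(C) = √(-3) = I*√3)
D = 8 (D = -4 + 12 = 8)
o(f, G) = 2 - G
J = 7 + 7*I*√3 (J = (I*√3 + 1)*(2 - 1*(-5)) = (1 + I*√3)*(2 + 5) = (1 + I*√3)*7 = 7 + 7*I*√3 ≈ 7.0 + 12.124*I)
((D - J)*92)*B(10) = ((8 - (7 + 7*I*√3))*92)*(-1) = ((8 + (-7 - 7*I*√3))*92)*(-1) = ((1 - 7*I*√3)*92)*(-1) = (92 - 644*I*√3)*(-1) = -92 + 644*I*√3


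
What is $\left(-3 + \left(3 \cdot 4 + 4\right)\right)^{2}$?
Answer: $169$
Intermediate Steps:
$\left(-3 + \left(3 \cdot 4 + 4\right)\right)^{2} = \left(-3 + \left(12 + 4\right)\right)^{2} = \left(-3 + 16\right)^{2} = 13^{2} = 169$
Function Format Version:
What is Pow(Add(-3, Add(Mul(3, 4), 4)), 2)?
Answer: 169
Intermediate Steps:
Pow(Add(-3, Add(Mul(3, 4), 4)), 2) = Pow(Add(-3, Add(12, 4)), 2) = Pow(Add(-3, 16), 2) = Pow(13, 2) = 169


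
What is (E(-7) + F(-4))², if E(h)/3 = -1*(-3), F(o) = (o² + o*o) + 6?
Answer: 2209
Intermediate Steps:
F(o) = 6 + 2*o² (F(o) = (o² + o²) + 6 = 2*o² + 6 = 6 + 2*o²)
E(h) = 9 (E(h) = 3*(-1*(-3)) = 3*3 = 9)
(E(-7) + F(-4))² = (9 + (6 + 2*(-4)²))² = (9 + (6 + 2*16))² = (9 + (6 + 32))² = (9 + 38)² = 47² = 2209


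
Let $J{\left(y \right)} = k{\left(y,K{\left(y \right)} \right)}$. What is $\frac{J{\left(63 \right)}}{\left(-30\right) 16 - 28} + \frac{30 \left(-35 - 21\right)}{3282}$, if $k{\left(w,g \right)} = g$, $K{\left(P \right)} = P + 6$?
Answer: $- \frac{179983}{277876} \approx -0.64771$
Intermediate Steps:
$K{\left(P \right)} = 6 + P$
$J{\left(y \right)} = 6 + y$
$\frac{J{\left(63 \right)}}{\left(-30\right) 16 - 28} + \frac{30 \left(-35 - 21\right)}{3282} = \frac{6 + 63}{\left(-30\right) 16 - 28} + \frac{30 \left(-35 - 21\right)}{3282} = \frac{69}{-480 - 28} + 30 \left(-56\right) \frac{1}{3282} = \frac{69}{-508} - \frac{280}{547} = 69 \left(- \frac{1}{508}\right) - \frac{280}{547} = - \frac{69}{508} - \frac{280}{547} = - \frac{179983}{277876}$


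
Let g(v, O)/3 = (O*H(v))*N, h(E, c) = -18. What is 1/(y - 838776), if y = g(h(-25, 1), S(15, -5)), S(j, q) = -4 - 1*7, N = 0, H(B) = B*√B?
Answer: -1/838776 ≈ -1.1922e-6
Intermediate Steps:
H(B) = B^(3/2)
S(j, q) = -11 (S(j, q) = -4 - 7 = -11)
g(v, O) = 0 (g(v, O) = 3*((O*v^(3/2))*0) = 3*0 = 0)
y = 0
1/(y - 838776) = 1/(0 - 838776) = 1/(-838776) = -1/838776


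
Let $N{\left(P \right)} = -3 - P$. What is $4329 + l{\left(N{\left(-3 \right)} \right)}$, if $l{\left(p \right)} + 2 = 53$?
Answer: $4380$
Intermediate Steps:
$l{\left(p \right)} = 51$ ($l{\left(p \right)} = -2 + 53 = 51$)
$4329 + l{\left(N{\left(-3 \right)} \right)} = 4329 + 51 = 4380$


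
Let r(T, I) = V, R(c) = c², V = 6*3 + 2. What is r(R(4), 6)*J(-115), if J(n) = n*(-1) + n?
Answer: 0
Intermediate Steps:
J(n) = 0 (J(n) = -n + n = 0)
V = 20 (V = 18 + 2 = 20)
r(T, I) = 20
r(R(4), 6)*J(-115) = 20*0 = 0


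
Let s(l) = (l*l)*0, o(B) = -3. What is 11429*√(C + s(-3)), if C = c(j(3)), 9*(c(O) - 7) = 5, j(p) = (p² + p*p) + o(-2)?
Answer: 22858*√17/3 ≈ 31415.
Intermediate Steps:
j(p) = -3 + 2*p² (j(p) = (p² + p*p) - 3 = (p² + p²) - 3 = 2*p² - 3 = -3 + 2*p²)
c(O) = 68/9 (c(O) = 7 + (⅑)*5 = 7 + 5/9 = 68/9)
s(l) = 0 (s(l) = l²*0 = 0)
C = 68/9 ≈ 7.5556
11429*√(C + s(-3)) = 11429*√(68/9 + 0) = 11429*√(68/9) = 11429*(2*√17/3) = 22858*√17/3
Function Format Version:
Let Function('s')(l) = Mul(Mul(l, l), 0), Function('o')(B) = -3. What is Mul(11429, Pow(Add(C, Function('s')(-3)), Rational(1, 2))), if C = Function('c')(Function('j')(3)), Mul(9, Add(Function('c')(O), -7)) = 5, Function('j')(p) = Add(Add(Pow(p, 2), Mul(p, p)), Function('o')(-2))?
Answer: Mul(Rational(22858, 3), Pow(17, Rational(1, 2))) ≈ 31415.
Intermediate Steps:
Function('j')(p) = Add(-3, Mul(2, Pow(p, 2))) (Function('j')(p) = Add(Add(Pow(p, 2), Mul(p, p)), -3) = Add(Add(Pow(p, 2), Pow(p, 2)), -3) = Add(Mul(2, Pow(p, 2)), -3) = Add(-3, Mul(2, Pow(p, 2))))
Function('c')(O) = Rational(68, 9) (Function('c')(O) = Add(7, Mul(Rational(1, 9), 5)) = Add(7, Rational(5, 9)) = Rational(68, 9))
Function('s')(l) = 0 (Function('s')(l) = Mul(Pow(l, 2), 0) = 0)
C = Rational(68, 9) ≈ 7.5556
Mul(11429, Pow(Add(C, Function('s')(-3)), Rational(1, 2))) = Mul(11429, Pow(Add(Rational(68, 9), 0), Rational(1, 2))) = Mul(11429, Pow(Rational(68, 9), Rational(1, 2))) = Mul(11429, Mul(Rational(2, 3), Pow(17, Rational(1, 2)))) = Mul(Rational(22858, 3), Pow(17, Rational(1, 2)))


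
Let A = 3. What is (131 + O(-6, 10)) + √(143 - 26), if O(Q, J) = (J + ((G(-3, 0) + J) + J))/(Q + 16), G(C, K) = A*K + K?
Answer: 134 + 3*√13 ≈ 144.82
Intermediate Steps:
G(C, K) = 4*K (G(C, K) = 3*K + K = 4*K)
O(Q, J) = 3*J/(16 + Q) (O(Q, J) = (J + ((4*0 + J) + J))/(Q + 16) = (J + ((0 + J) + J))/(16 + Q) = (J + (J + J))/(16 + Q) = (J + 2*J)/(16 + Q) = (3*J)/(16 + Q) = 3*J/(16 + Q))
(131 + O(-6, 10)) + √(143 - 26) = (131 + 3*10/(16 - 6)) + √(143 - 26) = (131 + 3*10/10) + √117 = (131 + 3*10*(⅒)) + 3*√13 = (131 + 3) + 3*√13 = 134 + 3*√13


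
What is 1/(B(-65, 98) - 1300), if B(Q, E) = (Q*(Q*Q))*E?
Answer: -1/26914550 ≈ -3.7155e-8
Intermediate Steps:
B(Q, E) = E*Q³ (B(Q, E) = (Q*Q²)*E = Q³*E = E*Q³)
1/(B(-65, 98) - 1300) = 1/(98*(-65)³ - 1300) = 1/(98*(-274625) - 1300) = 1/(-26913250 - 1300) = 1/(-26914550) = -1/26914550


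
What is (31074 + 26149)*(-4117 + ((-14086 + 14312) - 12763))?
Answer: -952991842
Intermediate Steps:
(31074 + 26149)*(-4117 + ((-14086 + 14312) - 12763)) = 57223*(-4117 + (226 - 12763)) = 57223*(-4117 - 12537) = 57223*(-16654) = -952991842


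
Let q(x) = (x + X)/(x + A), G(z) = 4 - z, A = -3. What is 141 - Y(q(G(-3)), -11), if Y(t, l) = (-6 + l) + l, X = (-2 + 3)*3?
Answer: 169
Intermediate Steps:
X = 3 (X = 1*3 = 3)
q(x) = (3 + x)/(-3 + x) (q(x) = (x + 3)/(x - 3) = (3 + x)/(-3 + x))
Y(t, l) = -6 + 2*l
141 - Y(q(G(-3)), -11) = 141 - (-6 + 2*(-11)) = 141 - (-6 - 22) = 141 - 1*(-28) = 141 + 28 = 169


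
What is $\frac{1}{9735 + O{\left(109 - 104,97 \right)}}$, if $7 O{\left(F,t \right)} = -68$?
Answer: $\frac{7}{68077} \approx 0.00010282$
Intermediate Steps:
$O{\left(F,t \right)} = - \frac{68}{7}$ ($O{\left(F,t \right)} = \frac{1}{7} \left(-68\right) = - \frac{68}{7}$)
$\frac{1}{9735 + O{\left(109 - 104,97 \right)}} = \frac{1}{9735 - \frac{68}{7}} = \frac{1}{\frac{68077}{7}} = \frac{7}{68077}$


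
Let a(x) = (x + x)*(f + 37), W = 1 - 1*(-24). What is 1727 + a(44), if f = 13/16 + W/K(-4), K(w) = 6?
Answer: 32527/6 ≈ 5421.2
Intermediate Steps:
W = 25 (W = 1 + 24 = 25)
f = 239/48 (f = 13/16 + 25/6 = 239/48 ≈ 4.9792)
a(x) = 2015*x/24 (a(x) = (x + x)*(239/48 + 37) = (2*x)*(2015/48) = 2015*x/24)
1727 + a(44) = 1727 + (2015/24)*44 = 1727 + 22165/6 = 32527/6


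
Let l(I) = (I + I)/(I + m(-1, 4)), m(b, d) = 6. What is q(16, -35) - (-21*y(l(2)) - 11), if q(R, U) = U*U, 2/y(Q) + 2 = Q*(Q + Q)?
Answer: 1208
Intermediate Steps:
l(I) = 2*I/(6 + I) (l(I) = (I + I)/(I + 6) = (2*I)/(6 + I) = 2*I/(6 + I))
y(Q) = 2/(-2 + 2*Q²) (y(Q) = 2/(-2 + Q*(Q + Q)) = 2/(-2 + Q*(2*Q)) = 2/(-2 + 2*Q²))
q(R, U) = U²
q(16, -35) - (-21*y(l(2)) - 11) = (-35)² - (-21/(-1 + (2*2/(6 + 2))²) - 11) = 1225 - (-21/(-1 + (2*2/8)²) - 11) = 1225 - (-21/(-1 + (2*2*(⅛))²) - 11) = 1225 - (-21/(-1 + (½)²) - 11) = 1225 - (-21/(-1 + ¼) - 11) = 1225 - (-21/(-¾) - 11) = 1225 - (-21*(-4/3) - 11) = 1225 - (28 - 11) = 1225 - 1*17 = 1225 - 17 = 1208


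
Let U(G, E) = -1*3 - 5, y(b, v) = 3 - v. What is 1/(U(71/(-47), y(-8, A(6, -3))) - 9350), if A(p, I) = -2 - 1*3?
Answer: -1/9358 ≈ -0.00010686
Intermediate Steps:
A(p, I) = -5 (A(p, I) = -2 - 3 = -5)
U(G, E) = -8 (U(G, E) = -3 - 5 = -8)
1/(U(71/(-47), y(-8, A(6, -3))) - 9350) = 1/(-8 - 9350) = 1/(-9358) = -1/9358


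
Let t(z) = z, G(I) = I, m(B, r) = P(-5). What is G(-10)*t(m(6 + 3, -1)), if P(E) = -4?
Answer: 40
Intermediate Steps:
m(B, r) = -4
G(-10)*t(m(6 + 3, -1)) = -10*(-4) = 40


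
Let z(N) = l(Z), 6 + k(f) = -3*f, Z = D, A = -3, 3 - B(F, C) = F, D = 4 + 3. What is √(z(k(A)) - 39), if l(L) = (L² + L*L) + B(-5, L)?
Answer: √67 ≈ 8.1853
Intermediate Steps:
D = 7
B(F, C) = 3 - F
Z = 7
k(f) = -6 - 3*f
l(L) = 8 + 2*L² (l(L) = (L² + L*L) + (3 - 1*(-5)) = (L² + L²) + (3 + 5) = 2*L² + 8 = 8 + 2*L²)
z(N) = 106 (z(N) = 8 + 2*7² = 8 + 2*49 = 8 + 98 = 106)
√(z(k(A)) - 39) = √(106 - 39) = √67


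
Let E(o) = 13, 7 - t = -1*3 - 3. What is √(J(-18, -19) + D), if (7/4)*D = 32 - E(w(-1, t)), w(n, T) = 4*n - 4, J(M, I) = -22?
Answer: I*√546/7 ≈ 3.3381*I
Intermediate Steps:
t = 13 (t = 7 - (-1*3 - 3) = 7 - (-3 - 3) = 7 - 1*(-6) = 7 + 6 = 13)
w(n, T) = -4 + 4*n
D = 76/7 (D = 4*(32 - 1*13)/7 = 4*(32 - 13)/7 = (4/7)*19 = 76/7 ≈ 10.857)
√(J(-18, -19) + D) = √(-22 + 76/7) = √(-78/7) = I*√546/7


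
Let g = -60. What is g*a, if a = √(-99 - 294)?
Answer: -60*I*√393 ≈ -1189.5*I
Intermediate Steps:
a = I*√393 (a = √(-393) = I*√393 ≈ 19.824*I)
g*a = -60*I*√393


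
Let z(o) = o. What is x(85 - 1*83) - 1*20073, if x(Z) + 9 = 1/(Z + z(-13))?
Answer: -220903/11 ≈ -20082.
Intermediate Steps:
x(Z) = -9 + 1/(-13 + Z) (x(Z) = -9 + 1/(Z - 13) = -9 + 1/(-13 + Z))
x(85 - 1*83) - 1*20073 = (118 - 9*(85 - 1*83))/(-13 + (85 - 1*83)) - 1*20073 = (118 - 9*(85 - 83))/(-13 + (85 - 83)) - 20073 = (118 - 9*2)/(-13 + 2) - 20073 = (118 - 18)/(-11) - 20073 = -1/11*100 - 20073 = -100/11 - 20073 = -220903/11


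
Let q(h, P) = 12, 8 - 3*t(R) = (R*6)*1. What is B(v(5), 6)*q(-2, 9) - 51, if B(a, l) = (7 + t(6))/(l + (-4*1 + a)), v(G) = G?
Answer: -55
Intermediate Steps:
t(R) = 8/3 - 2*R (t(R) = 8/3 - R*6/3 = 8/3 - 6*R/3 = 8/3 - 2*R)
B(a, l) = -7/(3*(-4 + a + l)) (B(a, l) = (7 + (8/3 - 2*6))/(l + (-4*1 + a)) = (7 + (8/3 - 12))/(l + (-4 + a)) = (7 - 28/3)/(-4 + a + l) = -7/(3*(-4 + a + l)))
B(v(5), 6)*q(-2, 9) - 51 = -7/(-12 + 3*5 + 3*6)*12 - 51 = -7/(-12 + 15 + 18)*12 - 51 = -7/21*12 - 51 = -7*1/21*12 - 51 = -⅓*12 - 51 = -4 - 51 = -55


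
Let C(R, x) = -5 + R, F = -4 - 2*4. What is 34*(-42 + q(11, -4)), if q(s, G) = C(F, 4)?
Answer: -2006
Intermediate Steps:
F = -12 (F = -4 - 8 = -12)
q(s, G) = -17 (q(s, G) = -5 - 12 = -17)
34*(-42 + q(11, -4)) = 34*(-42 - 17) = 34*(-59) = -2006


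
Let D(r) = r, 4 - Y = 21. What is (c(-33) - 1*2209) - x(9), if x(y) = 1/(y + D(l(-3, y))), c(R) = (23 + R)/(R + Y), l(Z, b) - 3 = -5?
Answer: -77313/35 ≈ -2208.9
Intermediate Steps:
Y = -17 (Y = 4 - 1*21 = 4 - 21 = -17)
l(Z, b) = -2 (l(Z, b) = 3 - 5 = -2)
c(R) = (23 + R)/(-17 + R) (c(R) = (23 + R)/(R - 17) = (23 + R)/(-17 + R))
x(y) = 1/(-2 + y) (x(y) = 1/(y - 2) = 1/(-2 + y))
(c(-33) - 1*2209) - x(9) = ((23 - 33)/(-17 - 33) - 1*2209) - 1/(-2 + 9) = (-10/(-50) - 2209) - 1/7 = (-1/50*(-10) - 2209) - 1*⅐ = (⅕ - 2209) - ⅐ = -11044/5 - ⅐ = -77313/35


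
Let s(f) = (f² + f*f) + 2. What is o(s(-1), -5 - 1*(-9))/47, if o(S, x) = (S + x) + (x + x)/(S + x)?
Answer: 9/47 ≈ 0.19149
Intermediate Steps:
s(f) = 2 + 2*f² (s(f) = (f² + f²) + 2 = 2*f² + 2 = 2 + 2*f²)
o(S, x) = S + x + 2*x/(S + x) (o(S, x) = (S + x) + (2*x)/(S + x) = (S + x) + 2*x/(S + x) = S + x + 2*x/(S + x))
o(s(-1), -5 - 1*(-9))/47 = (((2 + 2*(-1)²)² + (-5 - 1*(-9))² + 2*(-5 - 1*(-9)) + 2*(2 + 2*(-1)²)*(-5 - 1*(-9)))/((2 + 2*(-1)²) + (-5 - 1*(-9))))/47 = (((2 + 2*1)² + (-5 + 9)² + 2*(-5 + 9) + 2*(2 + 2*1)*(-5 + 9))/((2 + 2*1) + (-5 + 9)))*(1/47) = (((2 + 2)² + 4² + 2*4 + 2*(2 + 2)*4)/((2 + 2) + 4))*(1/47) = ((4² + 16 + 8 + 2*4*4)/(4 + 4))*(1/47) = ((16 + 16 + 8 + 32)/8)*(1/47) = ((⅛)*72)*(1/47) = 9*(1/47) = 9/47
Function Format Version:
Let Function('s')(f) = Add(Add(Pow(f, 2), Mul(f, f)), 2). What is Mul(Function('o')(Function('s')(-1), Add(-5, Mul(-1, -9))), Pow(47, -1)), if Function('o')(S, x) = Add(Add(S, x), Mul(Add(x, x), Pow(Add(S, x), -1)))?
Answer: Rational(9, 47) ≈ 0.19149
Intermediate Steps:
Function('s')(f) = Add(2, Mul(2, Pow(f, 2))) (Function('s')(f) = Add(Add(Pow(f, 2), Pow(f, 2)), 2) = Add(Mul(2, Pow(f, 2)), 2) = Add(2, Mul(2, Pow(f, 2))))
Function('o')(S, x) = Add(S, x, Mul(2, x, Pow(Add(S, x), -1))) (Function('o')(S, x) = Add(Add(S, x), Mul(Mul(2, x), Pow(Add(S, x), -1))) = Add(Add(S, x), Mul(2, x, Pow(Add(S, x), -1))) = Add(S, x, Mul(2, x, Pow(Add(S, x), -1))))
Mul(Function('o')(Function('s')(-1), Add(-5, Mul(-1, -9))), Pow(47, -1)) = Mul(Mul(Pow(Add(Add(2, Mul(2, Pow(-1, 2))), Add(-5, Mul(-1, -9))), -1), Add(Pow(Add(2, Mul(2, Pow(-1, 2))), 2), Pow(Add(-5, Mul(-1, -9)), 2), Mul(2, Add(-5, Mul(-1, -9))), Mul(2, Add(2, Mul(2, Pow(-1, 2))), Add(-5, Mul(-1, -9))))), Pow(47, -1)) = Mul(Mul(Pow(Add(Add(2, Mul(2, 1)), Add(-5, 9)), -1), Add(Pow(Add(2, Mul(2, 1)), 2), Pow(Add(-5, 9), 2), Mul(2, Add(-5, 9)), Mul(2, Add(2, Mul(2, 1)), Add(-5, 9)))), Rational(1, 47)) = Mul(Mul(Pow(Add(Add(2, 2), 4), -1), Add(Pow(Add(2, 2), 2), Pow(4, 2), Mul(2, 4), Mul(2, Add(2, 2), 4))), Rational(1, 47)) = Mul(Mul(Pow(Add(4, 4), -1), Add(Pow(4, 2), 16, 8, Mul(2, 4, 4))), Rational(1, 47)) = Mul(Mul(Pow(8, -1), Add(16, 16, 8, 32)), Rational(1, 47)) = Mul(Mul(Rational(1, 8), 72), Rational(1, 47)) = Mul(9, Rational(1, 47)) = Rational(9, 47)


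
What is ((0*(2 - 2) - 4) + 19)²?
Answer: 225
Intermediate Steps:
((0*(2 - 2) - 4) + 19)² = ((0*0 - 4) + 19)² = ((0 - 4) + 19)² = (-4 + 19)² = 15² = 225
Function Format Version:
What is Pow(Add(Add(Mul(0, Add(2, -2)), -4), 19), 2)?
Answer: 225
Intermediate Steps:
Pow(Add(Add(Mul(0, Add(2, -2)), -4), 19), 2) = Pow(Add(Add(Mul(0, 0), -4), 19), 2) = Pow(Add(Add(0, -4), 19), 2) = Pow(Add(-4, 19), 2) = Pow(15, 2) = 225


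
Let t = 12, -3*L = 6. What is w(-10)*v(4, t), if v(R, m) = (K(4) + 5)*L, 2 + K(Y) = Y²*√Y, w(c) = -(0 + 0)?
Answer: 0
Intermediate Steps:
L = -2 (L = -⅓*6 = -2)
w(c) = 0 (w(c) = -1*0 = 0)
K(Y) = -2 + Y^(5/2) (K(Y) = -2 + Y²*√Y = -2 + Y^(5/2))
v(R, m) = -70 (v(R, m) = ((-2 + 4^(5/2)) + 5)*(-2) = ((-2 + 32) + 5)*(-2) = (30 + 5)*(-2) = 35*(-2) = -70)
w(-10)*v(4, t) = 0*(-70) = 0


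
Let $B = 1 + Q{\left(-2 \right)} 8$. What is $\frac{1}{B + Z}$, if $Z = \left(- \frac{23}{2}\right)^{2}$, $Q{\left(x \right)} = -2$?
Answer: $\frac{4}{469} \approx 0.0085288$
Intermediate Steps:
$B = -15$ ($B = 1 - 16 = -15$)
$Z = \frac{529}{4}$ ($Z = \left(\left(-23\right) \frac{1}{2}\right)^{2} = \left(- \frac{23}{2}\right)^{2} = \frac{529}{4} \approx 132.25$)
$\frac{1}{B + Z} = \frac{1}{-15 + \frac{529}{4}} = \frac{1}{\frac{469}{4}} = \frac{4}{469}$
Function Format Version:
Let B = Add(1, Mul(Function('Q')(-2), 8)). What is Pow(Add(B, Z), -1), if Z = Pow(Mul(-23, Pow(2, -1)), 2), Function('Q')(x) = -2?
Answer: Rational(4, 469) ≈ 0.0085288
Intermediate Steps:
B = -15 (B = Add(1, Mul(-2, 8)) = Add(1, -16) = -15)
Z = Rational(529, 4) (Z = Pow(Mul(-23, Rational(1, 2)), 2) = Pow(Rational(-23, 2), 2) = Rational(529, 4) ≈ 132.25)
Pow(Add(B, Z), -1) = Pow(Add(-15, Rational(529, 4)), -1) = Pow(Rational(469, 4), -1) = Rational(4, 469)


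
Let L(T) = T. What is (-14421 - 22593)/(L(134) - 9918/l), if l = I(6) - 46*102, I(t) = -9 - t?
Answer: -3226387/11864 ≈ -271.95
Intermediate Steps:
l = -4707 (l = (-9 - 1*6) - 46*102 = (-9 - 6) - 4692 = -15 - 4692 = -4707)
(-14421 - 22593)/(L(134) - 9918/l) = (-14421 - 22593)/(134 - 9918/(-4707)) = -37014/(134 - 9918*(-1/4707)) = -37014/(134 + 1102/523) = -37014/71184/523 = -37014*523/71184 = -3226387/11864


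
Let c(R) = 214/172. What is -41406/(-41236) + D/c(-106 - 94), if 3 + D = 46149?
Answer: 81825902829/2206126 ≈ 37090.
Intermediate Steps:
D = 46146 (D = -3 + 46149 = 46146)
c(R) = 107/86 (c(R) = 214*(1/172) = 107/86)
-41406/(-41236) + D/c(-106 - 94) = -41406/(-41236) + 46146/(107/86) = -41406*(-1/41236) + 46146*(86/107) = 20703/20618 + 3968556/107 = 81825902829/2206126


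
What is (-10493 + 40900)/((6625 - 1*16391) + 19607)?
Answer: 2339/757 ≈ 3.0898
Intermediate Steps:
(-10493 + 40900)/((6625 - 1*16391) + 19607) = 30407/((6625 - 16391) + 19607) = 30407/(-9766 + 19607) = 30407/9841 = 30407*(1/9841) = 2339/757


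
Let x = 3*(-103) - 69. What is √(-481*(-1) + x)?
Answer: √103 ≈ 10.149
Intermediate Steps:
x = -378 (x = -309 - 69 = -378)
√(-481*(-1) + x) = √(-481*(-1) - 378) = √(481 - 378) = √103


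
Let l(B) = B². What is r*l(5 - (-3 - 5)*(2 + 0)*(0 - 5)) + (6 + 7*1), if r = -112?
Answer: -629987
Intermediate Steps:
r*l(5 - (-3 - 5)*(2 + 0)*(0 - 5)) + (6 + 7*1) = -112*(5 - (-3 - 5)*(2 + 0)*(0 - 5))² + (6 + 7*1) = -112*(5 - (-8*2)*(-5))² + (6 + 7) = -112*(5 - (-16)*(-5))² + 13 = -112*(5 - 1*80)² + 13 = -112*(5 - 80)² + 13 = -112*(-75)² + 13 = -112*5625 + 13 = -630000 + 13 = -629987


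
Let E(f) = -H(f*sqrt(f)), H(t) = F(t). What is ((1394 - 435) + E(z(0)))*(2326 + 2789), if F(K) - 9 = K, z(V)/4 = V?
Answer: 4859250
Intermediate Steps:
z(V) = 4*V
F(K) = 9 + K
H(t) = 9 + t
E(f) = -9 - f**(3/2) (E(f) = -(9 + f*sqrt(f)) = -(9 + f**(3/2)) = -9 - f**(3/2))
((1394 - 435) + E(z(0)))*(2326 + 2789) = ((1394 - 435) + (-9 - (4*0)**(3/2)))*(2326 + 2789) = (959 + (-9 - 0**(3/2)))*5115 = (959 + (-9 - 1*0))*5115 = (959 + (-9 + 0))*5115 = (959 - 9)*5115 = 950*5115 = 4859250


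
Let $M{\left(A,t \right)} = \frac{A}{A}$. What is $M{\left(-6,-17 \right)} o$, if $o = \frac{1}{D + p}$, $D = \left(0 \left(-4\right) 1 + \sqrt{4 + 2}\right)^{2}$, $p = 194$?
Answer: $\frac{1}{200} \approx 0.005$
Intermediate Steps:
$M{\left(A,t \right)} = 1$
$D = 6$ ($D = \left(0 \cdot 1 + \sqrt{6}\right)^{2} = \left(0 + \sqrt{6}\right)^{2} = \left(\sqrt{6}\right)^{2} = 6$)
$o = \frac{1}{200}$ ($o = \frac{1}{6 + 194} = \frac{1}{200} \approx 0.005$)
$M{\left(-6,-17 \right)} o = 1 \cdot \frac{1}{200} = \frac{1}{200}$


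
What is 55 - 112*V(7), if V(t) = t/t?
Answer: -57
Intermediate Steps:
V(t) = 1
55 - 112*V(7) = 55 - 112*1 = 55 - 112 = -57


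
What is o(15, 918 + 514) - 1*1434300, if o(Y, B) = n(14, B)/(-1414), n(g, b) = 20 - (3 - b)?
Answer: -289728807/202 ≈ -1.4343e+6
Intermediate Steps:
n(g, b) = 17 + b (n(g, b) = 20 + (-3 + b) = 17 + b)
o(Y, B) = -17/1414 - B/1414 (o(Y, B) = (17 + B)/(-1414) = (17 + B)*(-1/1414) = -17/1414 - B/1414)
o(15, 918 + 514) - 1*1434300 = (-17/1414 - (918 + 514)/1414) - 1*1434300 = (-17/1414 - 1/1414*1432) - 1434300 = (-17/1414 - 716/707) - 1434300 = -207/202 - 1434300 = -289728807/202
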